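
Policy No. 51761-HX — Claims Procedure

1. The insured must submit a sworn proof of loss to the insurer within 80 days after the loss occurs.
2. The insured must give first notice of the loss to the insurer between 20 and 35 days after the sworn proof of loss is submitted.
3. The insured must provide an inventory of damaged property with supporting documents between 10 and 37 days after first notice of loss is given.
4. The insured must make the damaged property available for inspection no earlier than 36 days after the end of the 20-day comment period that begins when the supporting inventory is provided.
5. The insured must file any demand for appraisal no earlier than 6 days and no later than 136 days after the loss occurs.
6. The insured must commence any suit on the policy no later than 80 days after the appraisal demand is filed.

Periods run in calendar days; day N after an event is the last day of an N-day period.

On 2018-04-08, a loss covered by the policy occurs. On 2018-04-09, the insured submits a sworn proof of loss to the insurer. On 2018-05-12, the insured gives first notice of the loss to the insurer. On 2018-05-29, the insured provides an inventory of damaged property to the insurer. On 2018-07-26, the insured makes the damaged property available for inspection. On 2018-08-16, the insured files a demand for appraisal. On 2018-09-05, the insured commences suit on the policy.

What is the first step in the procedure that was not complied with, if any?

None — every step was satisfied

(1) due by 2018-04-08 + 80 days = 2018-06-27; 2018-04-09 is within that limit.
(2) the permitted window runs from 2018-04-09 + 20 = 2018-04-29 to 2018-04-09 + 35 = 2018-05-14; 2018-05-12 falls inside that range.
(3) the permitted window runs from 2018-05-12 + 10 = 2018-05-22 to 2018-05-12 + 37 = 2018-06-18; done 2018-05-29 — within the window.
(4) permitted from 2018-06-18 + 36 days = 2018-07-24 onward; 2018-07-26 is on or after that date.
(5) the permitted window runs from 2018-04-08 + 6 = 2018-04-14 to 2018-04-08 + 136 = 2018-08-22; 2018-08-16 falls inside that range.
(6) due by 2018-08-16 + 80 days = 2018-11-04; 2018-09-05 is within that limit.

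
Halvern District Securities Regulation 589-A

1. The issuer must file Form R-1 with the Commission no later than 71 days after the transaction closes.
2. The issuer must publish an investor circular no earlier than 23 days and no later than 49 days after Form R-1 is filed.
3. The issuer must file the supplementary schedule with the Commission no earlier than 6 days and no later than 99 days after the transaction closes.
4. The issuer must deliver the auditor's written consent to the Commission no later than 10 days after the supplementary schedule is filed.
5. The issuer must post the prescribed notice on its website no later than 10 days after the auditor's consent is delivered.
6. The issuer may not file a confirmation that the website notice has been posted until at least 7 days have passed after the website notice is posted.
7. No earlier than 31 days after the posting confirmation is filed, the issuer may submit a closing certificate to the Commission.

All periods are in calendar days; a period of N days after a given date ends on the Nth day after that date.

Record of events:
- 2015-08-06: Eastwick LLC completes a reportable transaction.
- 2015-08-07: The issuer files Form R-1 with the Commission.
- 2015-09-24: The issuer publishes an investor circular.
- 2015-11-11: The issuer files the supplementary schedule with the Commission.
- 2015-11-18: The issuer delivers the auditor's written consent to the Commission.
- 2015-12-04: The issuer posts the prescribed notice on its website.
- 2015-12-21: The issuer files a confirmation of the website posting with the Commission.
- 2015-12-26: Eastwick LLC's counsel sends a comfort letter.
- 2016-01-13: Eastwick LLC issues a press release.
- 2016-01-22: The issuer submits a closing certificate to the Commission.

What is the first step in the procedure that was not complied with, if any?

Step 5

(1) due by 2015-08-06 + 71 days = 2015-10-16; done 2015-08-07 — timely.
(2) the permitted window runs from 2015-08-07 + 23 = 2015-08-30 to 2015-08-07 + 49 = 2015-09-25; 2015-09-24 falls inside that range.
(3) the permitted window runs from 2015-08-06 + 6 = 2015-08-12 to 2015-08-06 + 99 = 2015-11-13; done 2015-11-11 — within the window.
(4) due by 2015-11-11 + 10 days = 2015-11-21; completed 2015-11-18, before the deadline.
(5) due by 2015-11-18 + 10 days = 2015-11-28; 2015-12-04 misses that deadline by 6 days.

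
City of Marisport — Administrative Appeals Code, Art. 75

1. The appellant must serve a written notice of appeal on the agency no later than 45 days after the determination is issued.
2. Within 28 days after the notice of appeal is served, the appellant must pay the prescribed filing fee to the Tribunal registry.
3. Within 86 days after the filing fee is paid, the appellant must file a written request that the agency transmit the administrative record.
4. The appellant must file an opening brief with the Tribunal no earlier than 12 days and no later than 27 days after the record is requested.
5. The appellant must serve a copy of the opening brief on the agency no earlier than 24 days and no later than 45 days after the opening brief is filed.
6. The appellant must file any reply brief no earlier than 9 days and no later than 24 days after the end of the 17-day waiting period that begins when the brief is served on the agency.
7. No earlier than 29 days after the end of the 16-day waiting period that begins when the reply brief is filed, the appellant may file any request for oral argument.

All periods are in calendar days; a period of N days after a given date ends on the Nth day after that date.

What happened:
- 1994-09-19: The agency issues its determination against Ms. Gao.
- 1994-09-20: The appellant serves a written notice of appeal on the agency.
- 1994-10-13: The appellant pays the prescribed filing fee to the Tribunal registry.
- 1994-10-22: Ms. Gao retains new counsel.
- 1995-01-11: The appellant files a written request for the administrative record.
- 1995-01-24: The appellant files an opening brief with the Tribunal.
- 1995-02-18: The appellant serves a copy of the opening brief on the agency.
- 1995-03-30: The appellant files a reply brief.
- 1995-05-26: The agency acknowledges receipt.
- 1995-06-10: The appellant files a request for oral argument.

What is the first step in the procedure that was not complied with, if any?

Step 1: 45 days after 1994-09-19 (when the determination is issued) is 1994-11-03; 1994-09-20 is within that limit.
Step 2: 28 days after 1994-09-20 (when the notice of appeal is served) is 1994-10-18; done 1994-10-13 — timely.
Step 3: 86 days after 1994-10-13 (when the filing fee is paid) is 1995-01-07; done 1995-01-11 — 4 days late.
No need to go further; step 3 was not satisfied.

Step 3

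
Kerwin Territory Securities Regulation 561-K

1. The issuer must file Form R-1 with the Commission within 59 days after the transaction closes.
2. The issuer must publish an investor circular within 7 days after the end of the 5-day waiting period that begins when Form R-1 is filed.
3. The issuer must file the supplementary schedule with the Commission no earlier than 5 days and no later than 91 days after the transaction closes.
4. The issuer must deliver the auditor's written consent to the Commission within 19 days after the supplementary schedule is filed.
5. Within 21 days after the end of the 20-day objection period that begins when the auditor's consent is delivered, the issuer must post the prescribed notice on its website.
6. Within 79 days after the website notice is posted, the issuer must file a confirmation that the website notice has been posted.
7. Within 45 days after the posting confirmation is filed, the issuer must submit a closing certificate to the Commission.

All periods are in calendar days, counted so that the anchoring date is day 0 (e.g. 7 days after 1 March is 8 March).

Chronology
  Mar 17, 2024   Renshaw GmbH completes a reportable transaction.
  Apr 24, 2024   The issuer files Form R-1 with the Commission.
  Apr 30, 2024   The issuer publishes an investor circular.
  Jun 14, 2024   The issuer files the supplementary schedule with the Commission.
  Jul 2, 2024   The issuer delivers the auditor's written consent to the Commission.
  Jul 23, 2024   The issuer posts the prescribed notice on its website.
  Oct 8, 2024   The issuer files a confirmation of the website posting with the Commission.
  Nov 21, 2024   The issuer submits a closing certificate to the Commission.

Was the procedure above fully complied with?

Yes

Step 1 — counting 59 days from Mar 17, 2024 (when the transaction closes) gives a deadline of May 15, 2024; done Apr 24, 2024 — timely.
Step 2 — counting 7 days from Apr 29, 2024 (end of the 5-day waiting period, which began when Form R-1 is filed on Apr 24, 2024) gives a deadline of May 6, 2024; completed Apr 30, 2024, before the deadline.
Step 3 — 5 and 91 days from Mar 17, 2024 (when the transaction closes) are Mar 22, 2024 and Jun 16, 2024 respectively; done Jun 14, 2024, which is between those dates.
Step 4 — counting 19 days from Jun 14, 2024 (when the supplementary schedule is filed) gives a deadline of Jul 3, 2024; completed Jul 2, 2024, before the deadline.
Step 5 — counting 21 days from Jul 22, 2024 (end of the 20-day objection period, which began when the auditor's consent is delivered on Jul 2, 2024) gives a deadline of Aug 12, 2024; Jul 23, 2024 is within that limit.
Step 6 — counting 79 days from Jul 23, 2024 (when the website notice is posted) gives a deadline of Oct 10, 2024; Oct 8, 2024 is within that limit.
Step 7 — counting 45 days from Oct 8, 2024 (when the posting confirmation is filed) gives a deadline of Nov 22, 2024; Nov 21, 2024 is within that limit.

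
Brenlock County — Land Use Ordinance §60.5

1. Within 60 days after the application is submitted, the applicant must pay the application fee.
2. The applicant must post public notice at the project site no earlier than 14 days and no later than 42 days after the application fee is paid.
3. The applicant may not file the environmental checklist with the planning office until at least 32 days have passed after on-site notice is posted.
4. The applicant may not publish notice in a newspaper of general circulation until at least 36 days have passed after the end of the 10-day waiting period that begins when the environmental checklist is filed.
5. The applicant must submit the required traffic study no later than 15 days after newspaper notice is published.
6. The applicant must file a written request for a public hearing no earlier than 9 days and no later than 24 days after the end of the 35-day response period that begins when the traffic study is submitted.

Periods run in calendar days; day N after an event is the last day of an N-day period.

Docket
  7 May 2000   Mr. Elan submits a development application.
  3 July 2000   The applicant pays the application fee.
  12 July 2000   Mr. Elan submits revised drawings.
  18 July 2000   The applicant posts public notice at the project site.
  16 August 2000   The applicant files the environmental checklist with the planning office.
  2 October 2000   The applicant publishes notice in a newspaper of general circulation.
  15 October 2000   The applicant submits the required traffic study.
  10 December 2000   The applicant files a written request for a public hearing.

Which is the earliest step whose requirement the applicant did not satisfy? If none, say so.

Step 1 — counting 60 days from 7 May 2000 (when the application is submitted) gives a deadline of 6 July 2000; completed 3 July 2000, before the deadline.
Step 2 — 14 and 42 days from 3 July 2000 (when the application fee is paid) are 17 July 2000 and 14 August 2000 respectively; done 18 July 2000, which is between those dates.
Step 3 — must wait 32 days from 18 July 2000 (when on-site notice is posted), so not before 19 August 2000; 16 August 2000 is 3 days before the earliest permitted date.

Step 3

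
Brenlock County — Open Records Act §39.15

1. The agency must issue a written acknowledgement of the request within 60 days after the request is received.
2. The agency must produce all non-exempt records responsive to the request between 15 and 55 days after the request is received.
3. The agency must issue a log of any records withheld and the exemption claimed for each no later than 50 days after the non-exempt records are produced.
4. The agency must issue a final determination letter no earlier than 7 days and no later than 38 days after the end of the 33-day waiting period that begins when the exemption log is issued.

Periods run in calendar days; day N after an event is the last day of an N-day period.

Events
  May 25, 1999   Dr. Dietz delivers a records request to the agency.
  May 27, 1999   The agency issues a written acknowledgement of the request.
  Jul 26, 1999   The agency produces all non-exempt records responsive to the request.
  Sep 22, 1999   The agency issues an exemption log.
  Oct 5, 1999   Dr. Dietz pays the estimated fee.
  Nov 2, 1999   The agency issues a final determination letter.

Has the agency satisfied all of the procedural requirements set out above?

No

Step 1 — counting 60 days from May 25, 1999 (when the request is received) gives a deadline of Jul 24, 1999; done May 27, 1999 — timely.
Step 2 — 15 and 55 days from May 25, 1999 (when the request is received) are Jun 9, 1999 and Jul 19, 1999 respectively; done Jul 26, 1999 — 7 days after the window closed.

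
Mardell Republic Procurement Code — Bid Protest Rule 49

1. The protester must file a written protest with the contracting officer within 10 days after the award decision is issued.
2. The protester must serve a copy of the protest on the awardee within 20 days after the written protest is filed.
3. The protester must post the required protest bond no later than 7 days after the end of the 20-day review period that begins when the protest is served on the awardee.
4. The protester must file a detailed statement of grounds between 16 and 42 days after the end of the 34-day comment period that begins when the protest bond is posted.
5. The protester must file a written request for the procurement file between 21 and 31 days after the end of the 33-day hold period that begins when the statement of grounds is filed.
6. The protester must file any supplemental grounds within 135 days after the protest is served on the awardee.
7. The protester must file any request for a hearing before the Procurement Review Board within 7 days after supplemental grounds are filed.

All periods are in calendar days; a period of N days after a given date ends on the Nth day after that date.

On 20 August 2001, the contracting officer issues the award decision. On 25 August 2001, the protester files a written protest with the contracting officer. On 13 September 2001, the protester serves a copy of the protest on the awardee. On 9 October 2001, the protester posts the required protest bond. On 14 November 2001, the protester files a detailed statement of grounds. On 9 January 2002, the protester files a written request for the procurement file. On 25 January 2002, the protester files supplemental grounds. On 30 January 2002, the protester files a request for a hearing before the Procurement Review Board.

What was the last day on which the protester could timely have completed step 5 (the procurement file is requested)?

The statement of grounds is filed on 14 November 2001; the 33-day hold period therefore ends 17 December 2001, and step 5 runs from that date. The window is 21–31 days after 17 December 2001; it closes on 17 January 2002.

17 January 2002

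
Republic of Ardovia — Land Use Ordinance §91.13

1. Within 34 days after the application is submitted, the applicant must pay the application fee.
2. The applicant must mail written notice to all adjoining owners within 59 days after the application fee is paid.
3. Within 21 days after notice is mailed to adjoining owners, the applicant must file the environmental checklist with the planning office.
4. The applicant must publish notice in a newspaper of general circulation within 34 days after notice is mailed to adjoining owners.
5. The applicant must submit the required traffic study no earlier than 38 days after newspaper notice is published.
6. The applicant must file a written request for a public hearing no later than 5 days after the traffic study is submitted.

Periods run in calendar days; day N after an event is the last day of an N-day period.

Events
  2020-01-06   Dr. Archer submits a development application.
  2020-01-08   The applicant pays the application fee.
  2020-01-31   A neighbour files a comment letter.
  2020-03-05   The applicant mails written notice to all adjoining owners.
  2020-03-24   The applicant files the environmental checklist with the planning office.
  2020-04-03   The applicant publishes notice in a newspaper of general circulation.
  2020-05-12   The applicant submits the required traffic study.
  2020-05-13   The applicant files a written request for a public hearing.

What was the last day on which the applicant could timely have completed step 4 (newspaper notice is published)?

Step 4 runs from 2020-03-05, when notice is mailed to adjoining owners. 34 days after 2020-03-05 is 2020-04-08.

2020-04-08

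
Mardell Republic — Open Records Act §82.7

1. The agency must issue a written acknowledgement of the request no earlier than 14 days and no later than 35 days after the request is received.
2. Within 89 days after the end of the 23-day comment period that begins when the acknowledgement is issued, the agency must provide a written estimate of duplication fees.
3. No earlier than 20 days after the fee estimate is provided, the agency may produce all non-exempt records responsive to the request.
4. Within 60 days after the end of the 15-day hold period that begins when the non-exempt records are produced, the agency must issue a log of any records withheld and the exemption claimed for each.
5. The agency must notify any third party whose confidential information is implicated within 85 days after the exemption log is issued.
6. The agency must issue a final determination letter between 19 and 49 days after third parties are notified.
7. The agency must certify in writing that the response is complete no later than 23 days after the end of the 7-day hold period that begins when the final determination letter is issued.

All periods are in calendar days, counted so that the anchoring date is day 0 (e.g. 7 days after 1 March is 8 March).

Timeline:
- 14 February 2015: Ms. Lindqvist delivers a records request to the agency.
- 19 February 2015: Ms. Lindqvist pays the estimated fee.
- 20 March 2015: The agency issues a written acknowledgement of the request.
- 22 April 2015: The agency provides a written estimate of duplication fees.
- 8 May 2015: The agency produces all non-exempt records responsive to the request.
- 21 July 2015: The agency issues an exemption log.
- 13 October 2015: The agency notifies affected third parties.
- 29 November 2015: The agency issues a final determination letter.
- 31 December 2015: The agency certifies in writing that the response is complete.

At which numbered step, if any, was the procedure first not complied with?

Step 3

Step 1 — 14 and 35 days from 14 February 2015 (when the request is received) are 28 February 2015 and 21 March 2015 respectively; done 20 March 2015 — within the window.
Step 2 — counting 89 days from 12 April 2015 (end of the 23-day comment period, which began when the acknowledgement is issued on 20 March 2015) gives a deadline of 10 July 2015; 22 April 2015 is within that limit.
Step 3 — must wait 20 days from 22 April 2015 (when the fee estimate is provided), so not before 12 May 2015; acted on 8 May 2015, 4 days prematurely.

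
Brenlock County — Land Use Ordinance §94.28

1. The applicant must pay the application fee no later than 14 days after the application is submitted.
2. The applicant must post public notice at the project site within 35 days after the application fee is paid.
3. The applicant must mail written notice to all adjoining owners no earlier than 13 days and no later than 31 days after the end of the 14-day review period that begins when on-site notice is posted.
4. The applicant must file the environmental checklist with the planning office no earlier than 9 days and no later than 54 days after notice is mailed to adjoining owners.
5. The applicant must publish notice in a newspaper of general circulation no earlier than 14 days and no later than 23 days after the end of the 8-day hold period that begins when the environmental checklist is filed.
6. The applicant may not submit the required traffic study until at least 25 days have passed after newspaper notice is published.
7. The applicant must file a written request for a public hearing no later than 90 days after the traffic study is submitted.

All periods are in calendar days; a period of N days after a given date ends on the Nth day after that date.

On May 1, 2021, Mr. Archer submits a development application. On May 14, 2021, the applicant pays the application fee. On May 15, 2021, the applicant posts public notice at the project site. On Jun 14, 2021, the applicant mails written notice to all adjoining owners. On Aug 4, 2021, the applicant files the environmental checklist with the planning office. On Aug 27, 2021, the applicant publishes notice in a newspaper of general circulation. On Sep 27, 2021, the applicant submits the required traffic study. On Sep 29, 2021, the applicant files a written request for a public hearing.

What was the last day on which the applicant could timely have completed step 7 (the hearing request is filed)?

Dec 26, 2021

Step 7 runs from Sep 27, 2021, when the traffic study is submitted. 90 days after Sep 27, 2021 is Dec 26, 2021.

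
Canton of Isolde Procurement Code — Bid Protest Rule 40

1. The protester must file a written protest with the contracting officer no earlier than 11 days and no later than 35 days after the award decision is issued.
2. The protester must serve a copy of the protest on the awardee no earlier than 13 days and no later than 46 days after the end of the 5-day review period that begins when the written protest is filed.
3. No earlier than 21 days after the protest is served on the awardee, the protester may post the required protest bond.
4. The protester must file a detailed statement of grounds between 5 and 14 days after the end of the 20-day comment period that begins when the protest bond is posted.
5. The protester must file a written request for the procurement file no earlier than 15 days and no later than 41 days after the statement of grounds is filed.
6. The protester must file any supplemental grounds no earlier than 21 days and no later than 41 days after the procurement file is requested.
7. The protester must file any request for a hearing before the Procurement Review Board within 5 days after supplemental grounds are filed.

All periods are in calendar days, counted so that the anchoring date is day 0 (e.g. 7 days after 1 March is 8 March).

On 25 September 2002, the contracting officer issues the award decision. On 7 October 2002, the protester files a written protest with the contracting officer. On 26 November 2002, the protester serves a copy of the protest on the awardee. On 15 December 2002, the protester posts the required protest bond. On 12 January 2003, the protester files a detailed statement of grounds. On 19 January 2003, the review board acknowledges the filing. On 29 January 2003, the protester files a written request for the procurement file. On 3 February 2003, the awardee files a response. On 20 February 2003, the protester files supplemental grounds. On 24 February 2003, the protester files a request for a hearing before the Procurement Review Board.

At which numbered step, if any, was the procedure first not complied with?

(1) the permitted window runs from 25 September 2002 + 11 = 6 October 2002 to 25 September 2002 + 35 = 30 October 2002; 7 October 2002 falls inside that range.
(2) the permitted window runs from 12 October 2002 + 13 = 25 October 2002 to 12 October 2002 + 46 = 27 November 2002; 26 November 2002 falls inside that range.
(3) permitted from 26 November 2002 + 21 days = 17 December 2002 onward; done 15 December 2002 — 2 days too early.
The analysis stops there.

Step 3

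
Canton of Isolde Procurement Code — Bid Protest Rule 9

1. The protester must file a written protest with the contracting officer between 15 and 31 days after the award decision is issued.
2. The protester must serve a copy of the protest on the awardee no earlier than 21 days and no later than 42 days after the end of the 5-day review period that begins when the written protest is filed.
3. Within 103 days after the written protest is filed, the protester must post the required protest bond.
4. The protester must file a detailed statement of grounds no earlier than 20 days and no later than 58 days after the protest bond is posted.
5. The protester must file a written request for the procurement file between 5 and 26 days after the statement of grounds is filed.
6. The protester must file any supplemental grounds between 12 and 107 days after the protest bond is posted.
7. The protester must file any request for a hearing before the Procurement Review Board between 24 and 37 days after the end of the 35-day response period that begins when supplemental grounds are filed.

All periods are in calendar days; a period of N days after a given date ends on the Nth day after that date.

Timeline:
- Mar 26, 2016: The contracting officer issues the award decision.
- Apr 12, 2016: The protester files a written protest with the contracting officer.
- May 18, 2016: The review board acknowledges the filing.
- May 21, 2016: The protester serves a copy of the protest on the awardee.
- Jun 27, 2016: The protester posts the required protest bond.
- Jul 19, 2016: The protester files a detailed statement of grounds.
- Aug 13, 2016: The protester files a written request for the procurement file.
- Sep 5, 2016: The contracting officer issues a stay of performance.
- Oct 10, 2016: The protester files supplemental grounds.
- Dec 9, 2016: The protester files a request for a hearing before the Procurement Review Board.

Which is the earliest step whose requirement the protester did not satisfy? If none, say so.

None — every step was satisfied

Step 1 — 15 and 31 days from Mar 26, 2016 (when the award decision is issued) are Apr 10, 2016 and Apr 26, 2016 respectively; Apr 12, 2016 falls inside that range.
Step 2 — 21 and 42 days from Apr 17, 2016 (end of the 5-day review period, which began when the written protest is filed on Apr 12, 2016) are May 8, 2016 and May 29, 2016 respectively; May 21, 2016 falls inside that range.
Step 3 — counting 103 days from Apr 12, 2016 (when the written protest is filed) gives a deadline of Jul 24, 2016; Jun 27, 2016 is within that limit.
Step 4 — 20 and 58 days from Jun 27, 2016 (when the protest bond is posted) are Jul 17, 2016 and Aug 24, 2016 respectively; done Jul 19, 2016, which is between those dates.
Step 5 — 5 and 26 days from Jul 19, 2016 (when the statement of grounds is filed) are Jul 24, 2016 and Aug 14, 2016 respectively; done Aug 13, 2016, which is between those dates.
Step 6 — 12 and 107 days from Jun 27, 2016 (when the protest bond is posted) are Jul 9, 2016 and Oct 12, 2016 respectively; done Oct 10, 2016 — within the window.
Step 7 — 24 and 37 days from Nov 14, 2016 (end of the 35-day response period, which began when supplemental grounds are filed on Oct 10, 2016) are Dec 8, 2016 and Dec 21, 2016 respectively; done Dec 9, 2016, which is between those dates.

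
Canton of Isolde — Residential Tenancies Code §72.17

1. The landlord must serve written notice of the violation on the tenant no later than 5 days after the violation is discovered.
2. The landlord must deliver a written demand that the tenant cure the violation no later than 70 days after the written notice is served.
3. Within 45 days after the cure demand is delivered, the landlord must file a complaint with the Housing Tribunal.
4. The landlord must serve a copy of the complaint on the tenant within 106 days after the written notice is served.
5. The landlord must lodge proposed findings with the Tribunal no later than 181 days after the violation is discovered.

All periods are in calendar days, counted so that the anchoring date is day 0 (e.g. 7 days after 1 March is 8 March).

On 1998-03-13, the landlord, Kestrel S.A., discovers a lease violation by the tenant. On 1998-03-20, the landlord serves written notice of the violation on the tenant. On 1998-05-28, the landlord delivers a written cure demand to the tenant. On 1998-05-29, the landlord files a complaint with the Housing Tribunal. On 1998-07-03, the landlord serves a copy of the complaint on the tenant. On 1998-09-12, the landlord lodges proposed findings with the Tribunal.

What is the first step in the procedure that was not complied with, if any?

Step 1 — counting 5 days from 1998-03-13 (when the violation is discovered) gives a deadline of 1998-03-18; 1998-03-20 misses that deadline by 2 days.

Step 1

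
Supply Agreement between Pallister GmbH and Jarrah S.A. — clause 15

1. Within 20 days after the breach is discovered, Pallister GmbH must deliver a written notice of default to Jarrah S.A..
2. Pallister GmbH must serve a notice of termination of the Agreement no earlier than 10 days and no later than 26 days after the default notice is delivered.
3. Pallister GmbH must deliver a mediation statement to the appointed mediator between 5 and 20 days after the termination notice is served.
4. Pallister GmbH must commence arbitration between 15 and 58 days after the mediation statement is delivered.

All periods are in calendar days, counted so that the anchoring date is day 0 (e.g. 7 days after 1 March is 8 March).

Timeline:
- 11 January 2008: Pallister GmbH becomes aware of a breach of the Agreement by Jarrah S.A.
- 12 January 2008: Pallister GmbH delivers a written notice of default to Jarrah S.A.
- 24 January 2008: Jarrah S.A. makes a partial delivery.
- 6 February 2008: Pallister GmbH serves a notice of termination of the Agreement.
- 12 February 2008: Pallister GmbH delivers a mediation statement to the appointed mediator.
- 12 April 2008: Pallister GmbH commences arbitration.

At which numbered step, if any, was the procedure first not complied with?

Step 4

Step 1 — counting 20 days from 11 January 2008 (when the breach is discovered) gives a deadline of 31 January 2008; done 12 January 2008 — timely.
Step 2 — 10 and 26 days from 12 January 2008 (when the default notice is delivered) are 22 January 2008 and 7 February 2008 respectively; done 6 February 2008 — within the window.
Step 3 — 5 and 20 days from 6 February 2008 (when the termination notice is served) are 11 February 2008 and 26 February 2008 respectively; 12 February 2008 falls inside that range.
Step 4 — 15 and 58 days from 12 February 2008 (when the mediation statement is delivered) are 27 February 2008 and 10 April 2008 respectively; 12 April 2008 is 2 days past the end of the window.
The procedure was therefore not followed at step 4.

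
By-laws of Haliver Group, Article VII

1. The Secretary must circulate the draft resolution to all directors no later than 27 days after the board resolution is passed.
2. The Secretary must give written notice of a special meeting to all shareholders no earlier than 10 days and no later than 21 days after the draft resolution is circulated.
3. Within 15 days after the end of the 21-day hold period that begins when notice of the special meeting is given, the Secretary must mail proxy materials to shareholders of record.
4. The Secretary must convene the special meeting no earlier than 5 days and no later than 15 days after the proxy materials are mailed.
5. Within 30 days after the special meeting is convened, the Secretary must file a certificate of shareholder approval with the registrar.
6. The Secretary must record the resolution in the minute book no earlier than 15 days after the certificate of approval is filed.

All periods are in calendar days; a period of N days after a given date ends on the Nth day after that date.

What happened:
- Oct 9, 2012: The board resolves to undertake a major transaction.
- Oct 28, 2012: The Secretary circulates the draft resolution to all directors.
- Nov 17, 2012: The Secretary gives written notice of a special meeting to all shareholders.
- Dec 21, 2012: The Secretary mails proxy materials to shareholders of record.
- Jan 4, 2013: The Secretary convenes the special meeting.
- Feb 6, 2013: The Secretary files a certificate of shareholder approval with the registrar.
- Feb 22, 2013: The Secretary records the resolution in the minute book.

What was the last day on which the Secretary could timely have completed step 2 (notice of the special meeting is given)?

Nov 18, 2012

Step 2 runs from Oct 28, 2012, when the draft resolution is circulated. The window is 10–21 days after Oct 28, 2012; it closes on Nov 18, 2012.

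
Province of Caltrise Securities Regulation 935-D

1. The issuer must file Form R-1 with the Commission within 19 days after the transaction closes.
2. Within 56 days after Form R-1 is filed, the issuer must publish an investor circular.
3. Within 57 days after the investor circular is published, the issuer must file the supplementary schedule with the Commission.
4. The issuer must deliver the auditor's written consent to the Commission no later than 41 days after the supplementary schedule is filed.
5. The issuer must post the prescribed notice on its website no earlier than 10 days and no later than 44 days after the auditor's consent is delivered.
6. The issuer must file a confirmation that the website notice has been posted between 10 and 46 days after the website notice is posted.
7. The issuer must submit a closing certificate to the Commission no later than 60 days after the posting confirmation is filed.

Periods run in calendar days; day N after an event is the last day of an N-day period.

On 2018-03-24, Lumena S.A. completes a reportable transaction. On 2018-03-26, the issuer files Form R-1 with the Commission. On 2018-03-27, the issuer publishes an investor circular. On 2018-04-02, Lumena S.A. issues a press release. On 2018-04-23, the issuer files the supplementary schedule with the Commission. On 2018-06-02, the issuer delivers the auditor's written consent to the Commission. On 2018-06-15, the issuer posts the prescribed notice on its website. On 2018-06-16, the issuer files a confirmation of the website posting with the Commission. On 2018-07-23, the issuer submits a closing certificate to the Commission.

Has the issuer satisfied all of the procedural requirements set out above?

Step 1 — counting 19 days from 2018-03-24 (when the transaction closes) gives a deadline of 2018-04-12; 2018-03-26 is within that limit.
Step 2 — counting 56 days from 2018-03-26 (when Form R-1 is filed) gives a deadline of 2018-05-21; 2018-03-27 is within that limit.
Step 3 — counting 57 days from 2018-03-27 (when the investor circular is published) gives a deadline of 2018-05-23; done 2018-04-23 — timely.
Step 4 — counting 41 days from 2018-04-23 (when the supplementary schedule is filed) gives a deadline of 2018-06-03; done 2018-06-02 — timely.
Step 5 — 10 and 44 days from 2018-06-02 (when the auditor's consent is delivered) are 2018-06-12 and 2018-07-16 respectively; done 2018-06-15 — within the window.
Step 6 — 10 and 46 days from 2018-06-15 (when the website notice is posted) are 2018-06-25 and 2018-07-31 respectively; 2018-06-16 is 9 days too early.

No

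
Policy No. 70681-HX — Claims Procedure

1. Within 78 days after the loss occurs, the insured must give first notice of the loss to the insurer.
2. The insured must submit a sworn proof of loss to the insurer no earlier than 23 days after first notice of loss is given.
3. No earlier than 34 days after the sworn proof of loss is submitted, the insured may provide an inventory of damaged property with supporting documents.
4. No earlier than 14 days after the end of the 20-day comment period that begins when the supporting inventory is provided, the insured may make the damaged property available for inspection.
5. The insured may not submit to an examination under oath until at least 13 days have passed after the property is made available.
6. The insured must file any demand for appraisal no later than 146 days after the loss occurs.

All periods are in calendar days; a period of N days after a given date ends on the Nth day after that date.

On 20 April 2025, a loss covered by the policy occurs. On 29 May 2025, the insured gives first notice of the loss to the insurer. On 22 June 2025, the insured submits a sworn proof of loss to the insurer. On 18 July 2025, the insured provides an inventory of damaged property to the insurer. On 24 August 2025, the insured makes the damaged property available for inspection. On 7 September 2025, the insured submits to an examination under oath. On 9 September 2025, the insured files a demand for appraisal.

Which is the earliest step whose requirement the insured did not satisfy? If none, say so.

Step 1: 78 days after 20 April 2025 (when the loss occurs) is 7 July 2025; completed 29 May 2025, before the deadline.
Step 2: the earliest permitted date is 23 days after 29 May 2025 (when first notice of loss is given), i.e. 21 June 2025; done 22 June 2025, after the minimum wait.
Step 3: the earliest permitted date is 34 days after 22 June 2025 (when the sworn proof of loss is submitted), i.e. 26 July 2025; done 18 July 2025 — 8 days too early.
The procedure was therefore not followed at step 3.

Step 3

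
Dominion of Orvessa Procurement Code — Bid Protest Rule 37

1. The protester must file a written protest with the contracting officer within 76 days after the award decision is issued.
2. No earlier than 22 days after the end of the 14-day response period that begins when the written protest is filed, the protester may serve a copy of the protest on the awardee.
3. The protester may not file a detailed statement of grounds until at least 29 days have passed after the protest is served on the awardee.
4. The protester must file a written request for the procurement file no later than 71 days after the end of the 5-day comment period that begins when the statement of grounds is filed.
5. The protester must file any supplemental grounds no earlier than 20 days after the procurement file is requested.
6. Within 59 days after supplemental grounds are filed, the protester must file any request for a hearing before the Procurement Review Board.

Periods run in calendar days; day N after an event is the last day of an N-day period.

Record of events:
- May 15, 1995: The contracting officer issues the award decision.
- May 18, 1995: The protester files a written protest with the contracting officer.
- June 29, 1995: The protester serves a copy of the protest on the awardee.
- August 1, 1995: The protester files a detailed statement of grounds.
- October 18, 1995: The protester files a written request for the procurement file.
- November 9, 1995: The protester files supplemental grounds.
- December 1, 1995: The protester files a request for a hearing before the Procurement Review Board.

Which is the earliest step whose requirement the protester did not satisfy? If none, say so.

Step 4

Step 1: 76 days after May 15, 1995 (when the award decision is issued) is July 30, 1995; completed May 18, 1995, before the deadline.
Step 2: the earliest permitted date is 22 days after June 1, 1995 (end of the 14-day response period, which began when the written protest is filed on May 18, 1995), i.e. June 23, 1995; done June 29, 1995, after the minimum wait.
Step 3: the earliest permitted date is 29 days after June 29, 1995 (when the protest is served on the awardee), i.e. July 28, 1995; done August 1, 1995 — permitted.
Step 4: 71 days after August 6, 1995 (end of the 5-day comment period, which began when the statement of grounds is filed on August 1, 1995) is October 16, 1995; October 18, 1995 misses that deadline by 2 days.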